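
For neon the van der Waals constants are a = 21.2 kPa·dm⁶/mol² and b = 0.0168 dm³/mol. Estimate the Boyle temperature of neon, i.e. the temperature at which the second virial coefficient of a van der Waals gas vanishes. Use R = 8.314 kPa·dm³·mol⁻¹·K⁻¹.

T_B ≈ 151.8 K

For a van der Waals gas the second virial coefficient B₂ = b − a/(RT) vanishes at T_B = a/(Rb).
T_B = 21.2/(8.314×0.0168) = 21.2/0.13968 = 151.8 K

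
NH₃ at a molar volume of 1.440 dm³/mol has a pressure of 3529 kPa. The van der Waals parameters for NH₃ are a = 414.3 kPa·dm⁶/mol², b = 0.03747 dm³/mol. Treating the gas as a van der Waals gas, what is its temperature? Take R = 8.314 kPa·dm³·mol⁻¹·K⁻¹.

T ≈ 629.0 K

T = (P + a/V_m²)(V_m − b)/R
P + a/V_m² = 3529 + 414.3/(1.440)² = 3728.8 kPa
V_m − b = 1.440 − 0.03747 = 1.4025 dm³/mol
T = (3728.8)(1.4025)/8.314 = 629.0 K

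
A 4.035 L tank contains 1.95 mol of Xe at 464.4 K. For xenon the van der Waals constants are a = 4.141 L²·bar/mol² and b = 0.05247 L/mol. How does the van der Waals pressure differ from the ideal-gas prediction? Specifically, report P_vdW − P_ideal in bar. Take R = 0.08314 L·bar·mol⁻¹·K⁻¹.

ΔP ≈ -0.482 bar

Ideal: P_ideal = nRT/V = (1.95)(0.08314)(464.4)/4.035 = 18.6592 bar
vdW: P = nRT/(V − nb) − a n²/V² = 75.2899/3.93268 − 15.7462/16.2812 = 19.1447 − 0.967140 = 18.1776 bar
ΔP = 18.1776 − 18.6592 = -0.482 bar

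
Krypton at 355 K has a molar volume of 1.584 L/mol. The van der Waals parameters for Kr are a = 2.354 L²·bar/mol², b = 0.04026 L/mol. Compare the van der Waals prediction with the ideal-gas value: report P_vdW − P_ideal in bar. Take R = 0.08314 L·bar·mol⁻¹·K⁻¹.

ΔP ≈ -0.452 bar

Ideal: P_ideal = RT/V_m = (0.08314)(355)/1.584 = 18.6330 bar
vdW: P = RT/(V_m − b) − a/V_m² = 29.5147/1.54374 − 2.354/2.50906 = 19.1190 − 0.938200 = 18.1808 bar
ΔP = 18.1808 − 18.6330 = -0.452 bar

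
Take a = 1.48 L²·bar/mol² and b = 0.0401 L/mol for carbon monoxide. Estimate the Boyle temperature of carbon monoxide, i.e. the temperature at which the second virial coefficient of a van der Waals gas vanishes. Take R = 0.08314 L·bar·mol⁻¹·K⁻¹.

T_B ≈ 443.9 K

For a van der Waals gas the second virial coefficient B₂ = b − a/(RT) vanishes at T_B = a/(Rb).
T_B = 1.48/(0.08314×0.0401) = 1.48/0.0033339 = 443.9 K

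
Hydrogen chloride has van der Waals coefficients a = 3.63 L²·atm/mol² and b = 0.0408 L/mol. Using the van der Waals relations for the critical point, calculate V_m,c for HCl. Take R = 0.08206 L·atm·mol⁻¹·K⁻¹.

V_m,c ≈ 0.1224 L/mol

For a van der Waals gas, V_m,c = 3b.
V_m,c = 3×0.0408 = 0.1224 L/mol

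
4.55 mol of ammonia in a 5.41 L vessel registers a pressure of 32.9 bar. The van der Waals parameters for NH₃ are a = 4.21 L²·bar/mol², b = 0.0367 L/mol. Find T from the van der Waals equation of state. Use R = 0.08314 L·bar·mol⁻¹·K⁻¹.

T = (P + a n²/V²)(V − nb)/(nR)
P + a n²/V² = 32.9 + (4.21)(4.55)²/(5.41)² = 35.878 bar
V − nb = 5.41 − (4.55)(0.0367) = 5.2430 L
T = (35.878)(5.2430)/((4.55)(0.08314)) = 497.3 K

T ≈ 497.3 K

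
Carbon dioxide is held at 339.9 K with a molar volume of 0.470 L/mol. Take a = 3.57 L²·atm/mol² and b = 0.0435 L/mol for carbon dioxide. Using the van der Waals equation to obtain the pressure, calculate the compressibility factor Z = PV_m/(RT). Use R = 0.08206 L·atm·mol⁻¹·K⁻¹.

P = RT/(V_m − b) − a/V_m² = (0.08206)(339.9)/(0.470 − 0.0435) − 3.57/(0.470)²
  = 27.892/0.42650 − 16.161 = 65.397 − 16.161 = 49.236 atm
Z = PV_m/(RT) = (49.236)(0.470)/((0.08206)(339.9)) = 23.141/27.892 = 0.8297

Z ≈ 0.8297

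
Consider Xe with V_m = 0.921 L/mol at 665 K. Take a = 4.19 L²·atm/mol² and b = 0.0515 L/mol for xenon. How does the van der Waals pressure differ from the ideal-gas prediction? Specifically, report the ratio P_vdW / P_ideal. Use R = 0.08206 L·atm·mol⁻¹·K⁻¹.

Ideal: P_ideal = RT/V_m = (0.08206)(665)/0.921 = 59.2507 atm
vdW: P = RT/(V_m − b) − a/V_m² = 54.5699/0.869500 − 4.19/0.848241 = 62.7601 − 4.93963 = 57.8205 atm
Ratio = 57.8205/59.2507 = 0.9759

P_vdW / P_ideal ≈ 0.9759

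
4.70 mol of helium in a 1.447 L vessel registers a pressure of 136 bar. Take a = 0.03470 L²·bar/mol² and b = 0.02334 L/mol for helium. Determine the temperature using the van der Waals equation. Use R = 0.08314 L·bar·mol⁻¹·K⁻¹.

T = (P + a n²/V²)(V − nb)/(nR)
P + a n²/V² = 136 + (0.03470)(4.70)²/(1.447)² = 136.37 bar
V − nb = 1.447 − (4.70)(0.02334) = 1.3373 L
T = (136.37)(1.3373)/((4.70)(0.08314)) = 466.7 K

T ≈ 466.7 K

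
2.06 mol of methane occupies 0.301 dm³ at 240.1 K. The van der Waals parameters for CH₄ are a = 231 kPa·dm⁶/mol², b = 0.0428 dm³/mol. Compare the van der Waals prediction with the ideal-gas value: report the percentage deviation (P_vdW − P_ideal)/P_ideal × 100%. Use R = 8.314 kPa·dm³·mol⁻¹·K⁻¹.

Ideal: P_ideal = nRT/V = (2.06)(8.314)(240.1)/0.301 = 13661.6 kPa
vdW: P = nRT/(V − nb) − a n²/V² = 4112.15/0.212832 − 980.272/0.0906010 = 19321.1 − 10819.7 = 8501.4 kPa
% deviation = (8501.4 − 13661.6)/13661.6 × 100% = -37.77%

-37.77 %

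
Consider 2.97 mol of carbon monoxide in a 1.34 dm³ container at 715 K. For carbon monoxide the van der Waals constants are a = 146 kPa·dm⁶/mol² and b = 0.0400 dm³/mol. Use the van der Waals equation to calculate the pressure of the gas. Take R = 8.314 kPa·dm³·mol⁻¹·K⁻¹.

P ≈ 13740 kPa

P = nRT/(V − nb) − a n²/V²
nRT/(V − nb) = (2.97)(8.314)(715)/(1.34 − 2.97×0.0400) = 17655/1.2212 = 14457 kPa
a n²/V² = (146)(2.97)²/(1.34)² = 717.23 kPa
P = 14457 − 717.23 = 13740 kPa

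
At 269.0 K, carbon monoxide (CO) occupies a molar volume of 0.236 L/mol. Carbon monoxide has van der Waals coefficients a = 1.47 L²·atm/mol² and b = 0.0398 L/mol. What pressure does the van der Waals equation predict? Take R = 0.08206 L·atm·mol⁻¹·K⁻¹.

P ≈ 86.12 atm

P = RT/(V_m − b) − a/V_m²
RT/(V_m − b) = (0.08206)(269.0)/(0.236 − 0.0398) = 22.074/0.19620 = 112.51 atm
a/V_m² = 1.47/(0.236)² = 26.393 atm
P = 112.51 − 26.393 = 86.12 atm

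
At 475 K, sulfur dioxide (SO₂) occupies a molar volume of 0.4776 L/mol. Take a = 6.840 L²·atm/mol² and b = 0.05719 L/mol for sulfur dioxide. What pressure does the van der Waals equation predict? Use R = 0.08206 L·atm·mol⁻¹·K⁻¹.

P = RT/(V_m − b) − a/V_m²
RT/(V_m − b) = (0.08206)(475)/(0.4776 − 0.05719) = 38.979/0.42041 = 92.717 atm
a/V_m² = 6.840/(0.4776)² = 29.987 atm
P = 92.717 − 29.987 = 62.73 atm

P ≈ 62.73 atm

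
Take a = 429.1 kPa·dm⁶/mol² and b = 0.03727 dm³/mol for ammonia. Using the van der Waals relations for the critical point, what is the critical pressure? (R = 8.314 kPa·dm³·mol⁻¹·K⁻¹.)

For a van der Waals gas, P_c = a/(27b²).
P_c = 429.1/(27×(0.03727)²) = 429.1/0.037504 = 11441 kPa

P_c ≈ 11441 kPa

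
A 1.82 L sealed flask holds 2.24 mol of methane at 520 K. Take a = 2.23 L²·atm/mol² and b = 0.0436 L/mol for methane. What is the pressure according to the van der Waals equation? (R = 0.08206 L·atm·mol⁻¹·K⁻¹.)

P ≈ 52.12 atm

P = nRT/(V − nb) − a n²/V²
nRT/(V − nb) = (2.24)(0.08206)(520)/(1.82 − 2.24×0.0436) = 95.583/1.7223 = 55.497 atm
a n²/V² = (2.23)(2.24)²/(1.82)² = 3.3780 atm
P = 55.497 − 3.3780 = 52.12 atm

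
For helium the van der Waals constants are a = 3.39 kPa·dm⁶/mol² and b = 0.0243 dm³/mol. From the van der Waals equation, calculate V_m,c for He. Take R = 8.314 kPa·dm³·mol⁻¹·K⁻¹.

V_m,c ≈ 0.07290 dm³/mol

For a van der Waals gas, V_m,c = 3b.
V_m,c = 3×0.0243 = 0.07290 dm³/mol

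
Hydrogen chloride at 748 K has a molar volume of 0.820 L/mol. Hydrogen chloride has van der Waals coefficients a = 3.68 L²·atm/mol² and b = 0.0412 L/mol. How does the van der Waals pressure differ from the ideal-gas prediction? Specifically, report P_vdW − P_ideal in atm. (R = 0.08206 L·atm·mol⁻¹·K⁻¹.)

ΔP ≈ -1.513 atm

Ideal: P_ideal = RT/V_m = (0.08206)(748)/0.820 = 74.8547 atm
vdW: P = RT/(V_m − b) − a/V_m² = 61.3809/0.778800 − 3.68/0.672400 = 78.8147 − 5.47293 = 73.3418 atm
ΔP = 73.3418 − 74.8547 = -1.513 atm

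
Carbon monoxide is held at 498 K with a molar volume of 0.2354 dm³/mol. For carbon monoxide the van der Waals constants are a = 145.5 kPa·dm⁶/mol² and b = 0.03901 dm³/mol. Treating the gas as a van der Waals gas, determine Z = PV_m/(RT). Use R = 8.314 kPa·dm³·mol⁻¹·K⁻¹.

P = RT/(V_m − b) − a/V_m² = (8.314)(498)/(0.2354 − 0.03901) − 145.5/(0.2354)²
  = 4140.4/0.19639 − 2625.7 = 21083 − 2625.7 = 18457 kPa
Z = PV_m/(RT) = (18457)(0.2354)/((8.314)(498)) = 4344.8/4140.4 = 1.049

Z ≈ 1.049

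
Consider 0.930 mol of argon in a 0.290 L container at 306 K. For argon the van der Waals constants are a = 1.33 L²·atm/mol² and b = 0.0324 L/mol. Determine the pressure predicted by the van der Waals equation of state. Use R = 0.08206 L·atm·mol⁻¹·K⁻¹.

P ≈ 76.19 atm

P = nRT/(V − nb) − a n²/V²
nRT/(V − nb) = (0.930)(0.08206)(306)/(0.290 − 0.930×0.0324) = 23.353/0.25987 = 89.864 atm
a n²/V² = (1.33)(0.930)²/(0.290)² = 13.678 atm
P = 89.864 − 13.678 = 76.19 atm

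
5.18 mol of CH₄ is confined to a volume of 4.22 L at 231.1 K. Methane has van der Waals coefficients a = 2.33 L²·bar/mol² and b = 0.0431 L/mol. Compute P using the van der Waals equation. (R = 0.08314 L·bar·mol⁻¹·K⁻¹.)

P = nRT/(V − nb) − a n²/V²
nRT/(V − nb) = (5.18)(0.08314)(231.1)/(4.22 − 5.18×0.0431) = 99.527/3.9967 = 24.902 bar
a n²/V² = (2.33)(5.18)²/(4.22)² = 3.5107 bar
P = 24.902 − 3.5107 = 21.39 bar

P ≈ 21.39 bar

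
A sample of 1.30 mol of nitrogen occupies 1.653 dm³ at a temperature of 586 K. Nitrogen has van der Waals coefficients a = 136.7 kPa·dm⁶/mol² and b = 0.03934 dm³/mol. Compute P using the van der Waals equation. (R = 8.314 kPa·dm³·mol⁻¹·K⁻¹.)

P ≈ 3869 kPa

P = nRT/(V − nb) − a n²/V²
nRT/(V − nb) = (1.30)(8.314)(586)/(1.653 − 1.30×0.03934) = 6333.6/1.6019 = 3953.8 kPa
a n²/V² = (136.7)(1.30)²/(1.653)² = 84.549 kPa
P = 3953.8 − 84.549 = 3869 kPa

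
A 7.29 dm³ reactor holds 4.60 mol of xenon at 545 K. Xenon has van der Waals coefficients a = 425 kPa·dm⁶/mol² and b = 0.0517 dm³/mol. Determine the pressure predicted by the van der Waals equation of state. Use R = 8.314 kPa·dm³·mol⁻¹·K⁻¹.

P = nRT/(V − nb) − a n²/V²
nRT/(V − nb) = (4.60)(8.314)(545)/(7.29 − 4.60×0.0517) = 20843/7.0522 = 2955.5 kPa
a n²/V² = (425)(4.60)²/(7.29)² = 169.22 kPa
P = 2955.5 − 169.22 = 2786 kPa

P ≈ 2786 kPa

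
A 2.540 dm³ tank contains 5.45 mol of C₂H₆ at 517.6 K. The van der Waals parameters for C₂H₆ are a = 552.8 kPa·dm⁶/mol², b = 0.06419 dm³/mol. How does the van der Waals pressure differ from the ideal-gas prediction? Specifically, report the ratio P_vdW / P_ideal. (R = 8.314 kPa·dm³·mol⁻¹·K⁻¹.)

Ideal: P_ideal = nRT/V = (5.45)(8.314)(517.6)/2.540 = 9233.52 kPa
vdW: P = nRT/(V − nb) − a n²/V² = 23453.1/2.19016 − 16419.5/6.45160 = 10708.4 − 2545.03 = 8163.4 kPa
Ratio = 8163.4/9233.52 = 0.8841

P_vdW / P_ideal ≈ 0.8841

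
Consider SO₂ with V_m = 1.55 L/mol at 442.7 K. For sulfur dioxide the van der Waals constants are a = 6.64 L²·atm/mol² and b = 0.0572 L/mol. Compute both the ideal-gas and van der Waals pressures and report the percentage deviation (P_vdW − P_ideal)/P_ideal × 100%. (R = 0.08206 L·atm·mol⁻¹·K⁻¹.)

-7.96 %

Ideal: P_ideal = RT/V_m = (0.08206)(442.7)/1.55 = 23.4374 atm
vdW: P = RT/(V_m − b) − a/V_m² = 36.3280/1.49280 − 6.64/2.40250 = 24.3355 − 2.76379 = 21.5717 atm
% deviation = (21.5717 − 23.4374)/23.4374 × 100% = -7.96%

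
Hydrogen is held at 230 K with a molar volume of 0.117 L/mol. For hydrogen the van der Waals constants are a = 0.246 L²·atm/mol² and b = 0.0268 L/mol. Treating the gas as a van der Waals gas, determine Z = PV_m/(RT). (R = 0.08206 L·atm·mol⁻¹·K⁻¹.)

Z ≈ 1.186

P = RT/(V_m − b) − a/V_m² = (0.08206)(230)/(0.117 − 0.0268) − 0.246/(0.117)²
  = 18.874/0.090200 − 17.971 = 209.25 − 17.971 = 191.28 atm
Z = PV_m/(RT) = (191.28)(0.117)/((0.08206)(230)) = 22.380/18.874 = 1.186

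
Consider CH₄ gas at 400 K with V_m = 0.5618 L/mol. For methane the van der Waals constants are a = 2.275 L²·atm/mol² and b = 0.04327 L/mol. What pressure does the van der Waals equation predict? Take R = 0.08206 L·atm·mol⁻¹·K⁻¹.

P ≈ 56.09 atm

P = RT/(V_m − b) − a/V_m²
RT/(V_m − b) = (0.08206)(400)/(0.5618 − 0.04327) = 32.824/0.51853 = 63.302 atm
a/V_m² = 2.275/(0.5618)² = 7.2081 atm
P = 63.302 − 7.2081 = 56.09 atm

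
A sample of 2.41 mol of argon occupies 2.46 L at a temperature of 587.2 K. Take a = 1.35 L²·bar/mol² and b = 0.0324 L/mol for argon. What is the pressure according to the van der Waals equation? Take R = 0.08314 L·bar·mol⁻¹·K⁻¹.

P ≈ 48.10 bar

P = nRT/(V − nb) − a n²/V²
nRT/(V − nb) = (2.41)(0.08314)(587.2)/(2.46 − 2.41×0.0324) = 117.66/2.3819 = 49.398 bar
a n²/V² = (1.35)(2.41)²/(2.46)² = 1.2957 bar
P = 49.398 − 1.2957 = 48.10 bar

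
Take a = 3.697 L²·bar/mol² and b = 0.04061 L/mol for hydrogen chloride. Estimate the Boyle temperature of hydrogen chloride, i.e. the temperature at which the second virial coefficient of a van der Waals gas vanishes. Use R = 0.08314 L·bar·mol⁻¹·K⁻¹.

T_B ≈ 1095 K

For a van der Waals gas the second virial coefficient B₂ = b − a/(RT) vanishes at T_B = a/(Rb).
T_B = 3.697/(0.08314×0.04061) = 3.697/0.0033763 = 1095 K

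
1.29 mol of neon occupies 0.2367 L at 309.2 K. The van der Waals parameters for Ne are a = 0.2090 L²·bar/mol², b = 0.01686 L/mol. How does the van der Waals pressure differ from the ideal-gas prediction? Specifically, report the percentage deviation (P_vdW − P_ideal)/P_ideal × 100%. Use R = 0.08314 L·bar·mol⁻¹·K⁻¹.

Ideal: P_ideal = nRT/V = (1.29)(0.08314)(309.2)/0.2367 = 140.101 bar
vdW: P = nRT/(V − nb) − a n²/V² = 33.1619/0.214951 − 0.347797/0.0560269 = 154.277 − 6.20768 = 148.069 bar
% deviation = (148.069 − 140.101)/140.101 × 100% = 5.69%

5.69 %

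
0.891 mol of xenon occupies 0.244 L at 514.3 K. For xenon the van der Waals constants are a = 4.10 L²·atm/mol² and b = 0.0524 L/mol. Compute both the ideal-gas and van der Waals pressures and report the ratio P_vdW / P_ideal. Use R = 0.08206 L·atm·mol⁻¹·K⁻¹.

P_vdW / P_ideal ≈ 0.8819

Ideal: P_ideal = nRT/V = (0.891)(0.08206)(514.3)/0.244 = 154.112 atm
vdW: P = nRT/(V − nb) − a n²/V² = 37.6033/0.197312 − 3.25491/0.0595360 = 190.578 − 54.6713 = 135.907 atm
Ratio = 135.907/154.112 = 0.8819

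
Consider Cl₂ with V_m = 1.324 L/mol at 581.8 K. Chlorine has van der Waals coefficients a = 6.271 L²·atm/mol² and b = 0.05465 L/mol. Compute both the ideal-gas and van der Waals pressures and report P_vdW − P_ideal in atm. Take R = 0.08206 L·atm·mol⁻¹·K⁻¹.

Ideal: P_ideal = RT/V_m = (0.08206)(581.8)/1.324 = 36.0593 atm
vdW: P = RT/(V_m − b) − a/V_m² = 47.7425/1.26935 − 6.271/1.75298 = 37.6118 − 3.57734 = 34.0345 atm
ΔP = 34.0345 − 36.0593 = -2.025 atm

ΔP ≈ -2.025 atm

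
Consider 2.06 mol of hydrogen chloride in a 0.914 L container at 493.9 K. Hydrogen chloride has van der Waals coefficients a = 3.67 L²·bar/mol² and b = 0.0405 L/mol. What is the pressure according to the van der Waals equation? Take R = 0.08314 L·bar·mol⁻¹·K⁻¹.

P ≈ 83.20 bar

P = nRT/(V − nb) − a n²/V²
nRT/(V − nb) = (2.06)(0.08314)(493.9)/(0.914 − 2.06×0.0405) = 84.589/0.83057 = 101.84 bar
a n²/V² = (3.67)(2.06)²/(0.914)² = 18.643 bar
P = 101.84 − 18.643 = 83.20 bar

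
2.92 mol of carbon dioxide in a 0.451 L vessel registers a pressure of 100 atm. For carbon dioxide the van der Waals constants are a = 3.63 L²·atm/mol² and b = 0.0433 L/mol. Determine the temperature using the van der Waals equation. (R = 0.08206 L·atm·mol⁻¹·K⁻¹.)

T ≈ 341.6 K

T = (P + a n²/V²)(V − nb)/(nR)
P + a n²/V² = 100 + (3.63)(2.92)²/(0.451)² = 252.17 atm
V − nb = 0.451 − (2.92)(0.0433) = 0.32456 L
T = (252.17)(0.32456)/((2.92)(0.08206)) = 341.6 K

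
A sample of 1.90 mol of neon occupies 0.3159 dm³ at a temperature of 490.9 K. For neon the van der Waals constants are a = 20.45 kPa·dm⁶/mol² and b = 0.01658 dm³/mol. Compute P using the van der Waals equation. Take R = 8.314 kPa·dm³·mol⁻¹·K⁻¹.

P ≈ 26527 kPa

P = nRT/(V − nb) − a n²/V²
nRT/(V − nb) = (1.90)(8.314)(490.9)/(0.3159 − 1.90×0.01658) = 7754.6/0.28440 = 27267 kPa
a n²/V² = (20.45)(1.90)²/(0.3159)² = 739.78 kPa
P = 27267 − 739.78 = 26527 kPa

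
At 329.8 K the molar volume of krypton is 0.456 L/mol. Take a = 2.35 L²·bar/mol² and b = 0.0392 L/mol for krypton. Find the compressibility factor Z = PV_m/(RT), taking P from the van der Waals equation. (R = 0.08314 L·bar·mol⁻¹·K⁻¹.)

P = RT/(V_m − b) − a/V_m² = (0.08314)(329.8)/(0.456 − 0.0392) − 2.35/(0.456)²
  = 27.420/0.41680 − 11.302 = 65.787 − 11.302 = 54.485 bar
Z = PV_m/(RT) = (54.485)(0.456)/((0.08314)(329.8)) = 24.845/27.420 = 0.9061

Z ≈ 0.9061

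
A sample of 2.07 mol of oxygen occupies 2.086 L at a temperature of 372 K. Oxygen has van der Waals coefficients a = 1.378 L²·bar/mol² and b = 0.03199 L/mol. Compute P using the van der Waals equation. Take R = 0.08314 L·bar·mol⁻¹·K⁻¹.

P ≈ 30.34 bar

P = nRT/(V − nb) − a n²/V²
nRT/(V − nb) = (2.07)(0.08314)(372)/(2.086 − 2.07×0.03199) = 64.021/2.0198 = 31.697 bar
a n²/V² = (1.378)(2.07)²/(2.086)² = 1.3569 bar
P = 31.697 − 1.3569 = 30.34 bar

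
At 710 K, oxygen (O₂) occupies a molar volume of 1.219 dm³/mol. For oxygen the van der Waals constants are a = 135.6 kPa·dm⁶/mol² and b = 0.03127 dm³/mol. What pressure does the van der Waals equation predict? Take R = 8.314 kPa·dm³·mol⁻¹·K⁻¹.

P = RT/(V_m − b) − a/V_m²
RT/(V_m − b) = (8.314)(710)/(1.219 − 0.03127) = 5902.9/1.1877 = 4970.0 kPa
a/V_m² = 135.6/(1.219)² = 91.254 kPa
P = 4970.0 − 91.254 = 4879 kPa

P ≈ 4879 kPa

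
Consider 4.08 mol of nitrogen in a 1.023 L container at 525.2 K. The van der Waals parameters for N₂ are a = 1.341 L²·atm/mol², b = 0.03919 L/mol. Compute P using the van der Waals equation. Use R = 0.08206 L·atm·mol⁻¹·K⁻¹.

P ≈ 182.4 atm

P = nRT/(V − nb) − a n²/V²
nRT/(V − nb) = (4.08)(0.08206)(525.2)/(1.023 − 4.08×0.03919) = 175.84/0.86310 = 203.73 atm
a n²/V² = (1.341)(4.08)²/(1.023)² = 21.330 atm
P = 203.73 − 21.330 = 182.4 atm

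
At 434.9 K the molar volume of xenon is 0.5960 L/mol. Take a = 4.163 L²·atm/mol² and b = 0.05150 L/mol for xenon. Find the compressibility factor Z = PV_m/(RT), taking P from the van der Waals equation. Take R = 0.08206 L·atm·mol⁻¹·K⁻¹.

Z ≈ 0.8989

P = RT/(V_m − b) − a/V_m² = (0.08206)(434.9)/(0.5960 − 0.05150) − 4.163/(0.5960)²
  = 35.688/0.54450 − 11.720 = 65.543 − 11.720 = 53.823 atm
Z = PV_m/(RT) = (53.823)(0.5960)/((0.08206)(434.9)) = 32.079/35.688 = 0.8989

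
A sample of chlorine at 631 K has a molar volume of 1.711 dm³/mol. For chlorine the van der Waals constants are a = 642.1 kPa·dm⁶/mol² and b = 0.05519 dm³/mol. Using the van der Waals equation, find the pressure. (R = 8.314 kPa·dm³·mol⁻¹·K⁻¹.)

P = RT/(V_m − b) − a/V_m²
RT/(V_m − b) = (8.314)(631)/(1.711 − 0.05519) = 5246.1/1.6558 = 3168.3 kPa
a/V_m² = 642.1/(1.711)² = 219.33 kPa
P = 3168.3 − 219.33 = 2949 kPa

P ≈ 2949 kPa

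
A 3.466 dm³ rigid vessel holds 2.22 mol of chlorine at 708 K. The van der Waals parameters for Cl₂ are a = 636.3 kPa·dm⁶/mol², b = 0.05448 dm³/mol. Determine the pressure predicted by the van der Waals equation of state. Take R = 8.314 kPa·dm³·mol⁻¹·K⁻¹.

P ≈ 3646 kPa

P = nRT/(V − nb) − a n²/V²
nRT/(V − nb) = (2.22)(8.314)(708)/(3.466 − 2.22×0.05448) = 13068/3.3451 = 3906.6 kPa
a n²/V² = (636.3)(2.22)²/(3.466)² = 261.04 kPa
P = 3906.6 − 261.04 = 3646 kPa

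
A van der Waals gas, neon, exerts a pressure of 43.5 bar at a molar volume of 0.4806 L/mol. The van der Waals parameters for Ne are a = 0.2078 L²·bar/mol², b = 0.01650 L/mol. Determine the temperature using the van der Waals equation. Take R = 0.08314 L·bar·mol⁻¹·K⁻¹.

T ≈ 247.8 K

T = (P + a/V_m²)(V_m − b)/R
P + a/V_m² = 43.5 + 0.2078/(0.4806)² = 44.400 bar
V_m − b = 0.4806 − 0.01650 = 0.46410 L/mol
T = (44.400)(0.46410)/0.08314 = 247.8 K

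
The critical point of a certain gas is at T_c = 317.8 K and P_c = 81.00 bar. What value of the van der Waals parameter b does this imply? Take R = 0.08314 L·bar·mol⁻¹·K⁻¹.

From T_c = 8a/(27Rb) and P_c = a/(27b²): b = R T_c/(8 P_c).
b = (0.08314)(317.8)/(8×81.00) = 26.422/648.00 = 0.04077 L/mol

b ≈ 0.04077 L/mol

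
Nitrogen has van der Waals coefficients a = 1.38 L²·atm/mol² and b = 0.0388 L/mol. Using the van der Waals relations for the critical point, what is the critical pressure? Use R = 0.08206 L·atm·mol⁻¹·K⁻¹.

For a van der Waals gas, P_c = a/(27b²).
P_c = 1.38/(27×(0.0388)²) = 1.38/0.040647 = 33.95 atm

P_c ≈ 33.95 atm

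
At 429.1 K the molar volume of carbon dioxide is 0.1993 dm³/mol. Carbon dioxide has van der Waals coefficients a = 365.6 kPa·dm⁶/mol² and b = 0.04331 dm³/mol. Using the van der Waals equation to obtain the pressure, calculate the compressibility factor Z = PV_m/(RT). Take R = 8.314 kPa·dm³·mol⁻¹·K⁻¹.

Z ≈ 0.7634

P = RT/(V_m − b) − a/V_m² = (8.314)(429.1)/(0.1993 − 0.04331) − 365.6/(0.1993)²
  = 3567.5/0.15599 − 9204.3 = 22870 − 9204.3 = 13666 kPa
Z = PV_m/(RT) = (13666)(0.1993)/((8.314)(429.1)) = 2723.6/3567.5 = 0.7634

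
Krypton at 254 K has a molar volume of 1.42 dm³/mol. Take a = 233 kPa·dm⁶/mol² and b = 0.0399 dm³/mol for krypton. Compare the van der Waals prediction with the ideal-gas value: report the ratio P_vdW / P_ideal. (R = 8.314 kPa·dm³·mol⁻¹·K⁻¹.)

Ideal: P_ideal = RT/V_m = (8.314)(254)/1.42 = 1487.15 kPa
vdW: P = RT/(V_m − b) − a/V_m² = 2111.76/1.38010 − 233/2.01640 = 1530.15 − 115.552 = 1414.60 kPa
Ratio = 1414.60/1487.15 = 0.9512

P_vdW / P_ideal ≈ 0.9512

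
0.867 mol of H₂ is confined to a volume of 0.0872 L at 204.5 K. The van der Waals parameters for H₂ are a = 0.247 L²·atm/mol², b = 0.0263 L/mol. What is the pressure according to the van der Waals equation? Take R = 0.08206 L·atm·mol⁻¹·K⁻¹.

P ≈ 201.5 atm

P = nRT/(V − nb) − a n²/V²
nRT/(V − nb) = (0.867)(0.08206)(204.5)/(0.0872 − 0.867×0.0263) = 14.549/0.064398 = 225.92 atm
a n²/V² = (0.247)(0.867)²/(0.0872)² = 24.418 atm
P = 225.92 − 24.418 = 201.5 atm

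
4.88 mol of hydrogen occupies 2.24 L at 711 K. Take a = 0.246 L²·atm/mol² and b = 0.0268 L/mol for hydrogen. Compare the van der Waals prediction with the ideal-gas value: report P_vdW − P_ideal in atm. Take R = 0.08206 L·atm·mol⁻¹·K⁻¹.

ΔP ≈ 6.71 atm

Ideal: P_ideal = nRT/V = (4.88)(0.08206)(711)/2.24 = 127.108 atm
vdW: P = nRT/(V − nb) − a n²/V² = 284.722/2.10922 − 5.85834/5.01760 = 134.989 − 1.16756 = 133.821 atm
ΔP = 133.821 − 127.108 = 6.71 atm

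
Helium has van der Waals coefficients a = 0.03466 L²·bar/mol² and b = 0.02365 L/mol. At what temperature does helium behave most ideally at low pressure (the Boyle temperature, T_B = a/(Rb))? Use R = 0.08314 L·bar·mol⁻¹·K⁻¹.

For a van der Waals gas the second virial coefficient B₂ = b − a/(RT) vanishes at T_B = a/(Rb).
T_B = 0.03466/(0.08314×0.02365) = 0.03466/0.0019663 = 17.63 K

T_B ≈ 17.63 K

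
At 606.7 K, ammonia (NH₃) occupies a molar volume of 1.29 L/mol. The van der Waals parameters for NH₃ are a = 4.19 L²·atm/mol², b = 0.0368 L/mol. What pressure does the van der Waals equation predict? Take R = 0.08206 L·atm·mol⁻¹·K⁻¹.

P = RT/(V_m − b) − a/V_m²
RT/(V_m − b) = (0.08206)(606.7)/(1.29 − 0.0368) = 49.786/1.2532 = 39.727 atm
a/V_m² = 4.19/(1.29)² = 2.5179 atm
P = 39.727 − 2.5179 = 37.21 atm

P ≈ 37.21 atm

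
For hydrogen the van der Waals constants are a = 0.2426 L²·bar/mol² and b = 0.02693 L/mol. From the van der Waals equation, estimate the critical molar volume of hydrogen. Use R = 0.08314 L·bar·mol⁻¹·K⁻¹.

For a van der Waals gas, V_m,c = 3b.
V_m,c = 3×0.02693 = 0.08079 L/mol

V_m,c ≈ 0.08079 L/mol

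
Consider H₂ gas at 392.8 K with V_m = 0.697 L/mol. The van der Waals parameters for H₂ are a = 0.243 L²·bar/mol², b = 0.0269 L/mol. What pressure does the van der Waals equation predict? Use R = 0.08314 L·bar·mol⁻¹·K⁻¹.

P ≈ 48.23 bar

P = RT/(V_m − b) − a/V_m²
RT/(V_m − b) = (0.08314)(392.8)/(0.697 − 0.0269) = 32.657/0.67010 = 48.735 bar
a/V_m² = 0.243/(0.697)² = 0.50020 bar
P = 48.735 − 0.50020 = 48.23 bar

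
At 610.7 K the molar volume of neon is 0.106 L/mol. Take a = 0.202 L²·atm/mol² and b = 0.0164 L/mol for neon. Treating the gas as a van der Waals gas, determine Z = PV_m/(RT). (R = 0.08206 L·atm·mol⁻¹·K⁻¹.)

P = RT/(V_m − b) − a/V_m² = (0.08206)(610.7)/(0.106 − 0.0164) − 0.202/(0.106)²
  = 50.114/0.089600 − 17.978 = 559.31 − 17.978 = 541.33 atm
Z = PV_m/(RT) = (541.33)(0.106)/((0.08206)(610.7)) = 57.381/50.114 = 1.145

Z ≈ 1.145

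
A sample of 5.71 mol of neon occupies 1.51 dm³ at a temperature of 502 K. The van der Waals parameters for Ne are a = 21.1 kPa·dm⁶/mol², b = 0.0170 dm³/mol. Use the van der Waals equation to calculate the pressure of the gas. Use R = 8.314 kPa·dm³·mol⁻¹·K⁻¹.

P = nRT/(V − nb) − a n²/V²
nRT/(V − nb) = (5.71)(8.314)(502)/(1.51 − 5.71×0.0170) = 23831/1.4129 = 16867 kPa
a n²/V² = (21.1)(5.71)²/(1.51)² = 301.72 kPa
P = 16867 − 301.72 = 16565 kPa

P ≈ 16565 kPa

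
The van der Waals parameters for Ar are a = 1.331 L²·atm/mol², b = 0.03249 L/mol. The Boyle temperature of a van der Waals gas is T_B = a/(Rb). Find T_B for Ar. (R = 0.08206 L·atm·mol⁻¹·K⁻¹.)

For a van der Waals gas the second virial coefficient B₂ = b − a/(RT) vanishes at T_B = a/(Rb).
T_B = 1.331/(0.08206×0.03249) = 1.331/0.0026661 = 499.2 K

T_B ≈ 499.2 K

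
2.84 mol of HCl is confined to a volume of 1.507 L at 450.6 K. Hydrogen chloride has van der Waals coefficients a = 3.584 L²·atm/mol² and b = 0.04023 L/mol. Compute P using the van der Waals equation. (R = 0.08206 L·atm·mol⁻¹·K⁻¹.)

P = nRT/(V − nb) − a n²/V²
nRT/(V − nb) = (2.84)(0.08206)(450.6)/(1.507 − 2.84×0.04023) = 105.01/1.3927 = 75.400 atm
a n²/V² = (3.584)(2.84)²/(1.507)² = 12.729 atm
P = 75.400 − 12.729 = 62.67 atm

P ≈ 62.67 atm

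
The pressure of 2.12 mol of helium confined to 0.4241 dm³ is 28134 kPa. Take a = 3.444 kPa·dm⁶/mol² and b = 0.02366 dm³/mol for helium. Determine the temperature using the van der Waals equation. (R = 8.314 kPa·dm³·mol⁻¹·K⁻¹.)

T ≈ 598.7 K

T = (P + a n²/V²)(V − nb)/(nR)
P + a n²/V² = 28134 + (3.444)(2.12)²/(0.4241)² = 28220 kPa
V − nb = 0.4241 − (2.12)(0.02366) = 0.37394 dm³
T = (28220)(0.37394)/((2.12)(8.314)) = 598.7 K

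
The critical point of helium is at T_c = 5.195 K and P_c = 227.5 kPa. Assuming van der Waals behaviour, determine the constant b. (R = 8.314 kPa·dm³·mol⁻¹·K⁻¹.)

From T_c = 8a/(27Rb) and P_c = a/(27b²): b = R T_c/(8 P_c).
b = (8.314)(5.195)/(8×227.5) = 43.191/1820.0 = 0.02373 dm³/mol

b ≈ 0.02373 dm³/mol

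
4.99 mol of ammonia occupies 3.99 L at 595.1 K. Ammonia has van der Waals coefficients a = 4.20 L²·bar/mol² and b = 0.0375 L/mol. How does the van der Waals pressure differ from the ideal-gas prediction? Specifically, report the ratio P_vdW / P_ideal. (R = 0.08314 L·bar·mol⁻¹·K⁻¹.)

P_vdW / P_ideal ≈ 0.9430

Ideal: P_ideal = nRT/V = (4.99)(0.08314)(595.1)/3.99 = 61.8768 bar
vdW: P = nRT/(V − nb) − a n²/V² = 246.888/3.80288 − 104.580/15.9201 = 64.9213 − 6.56905 = 58.3523 bar
Ratio = 58.3523/61.8768 = 0.9430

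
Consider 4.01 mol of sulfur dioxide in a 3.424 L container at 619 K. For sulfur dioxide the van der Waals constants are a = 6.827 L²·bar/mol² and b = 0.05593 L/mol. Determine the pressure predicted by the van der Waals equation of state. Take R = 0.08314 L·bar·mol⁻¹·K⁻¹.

P = nRT/(V − nb) − a n²/V²
nRT/(V − nb) = (4.01)(0.08314)(619)/(3.424 − 4.01×0.05593) = 206.37/3.1997 = 64.497 bar
a n²/V² = (6.827)(4.01)²/(3.424)² = 9.3638 bar
P = 64.497 − 9.3638 = 55.13 bar

P ≈ 55.13 bar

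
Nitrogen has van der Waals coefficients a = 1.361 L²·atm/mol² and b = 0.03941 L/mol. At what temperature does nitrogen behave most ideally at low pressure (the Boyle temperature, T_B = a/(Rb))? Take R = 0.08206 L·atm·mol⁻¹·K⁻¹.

T_B ≈ 420.8 K

For a van der Waals gas the second virial coefficient B₂ = b − a/(RT) vanishes at T_B = a/(Rb).
T_B = 1.361/(0.08206×0.03941) = 1.361/0.0032340 = 420.8 K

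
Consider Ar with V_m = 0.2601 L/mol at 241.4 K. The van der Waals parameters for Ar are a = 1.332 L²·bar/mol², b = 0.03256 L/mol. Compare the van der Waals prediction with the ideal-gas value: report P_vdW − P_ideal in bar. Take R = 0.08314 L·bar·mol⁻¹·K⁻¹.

Ideal: P_ideal = RT/V_m = (0.08314)(241.4)/0.2601 = 77.1626 bar
vdW: P = RT/(V_m − b) − a/V_m² = 20.0700/0.227540 − 1.332/0.0676520 = 88.2043 − 19.6890 = 68.5153 bar
ΔP = 68.5153 − 77.1626 = -8.647 bar

ΔP ≈ -8.647 bar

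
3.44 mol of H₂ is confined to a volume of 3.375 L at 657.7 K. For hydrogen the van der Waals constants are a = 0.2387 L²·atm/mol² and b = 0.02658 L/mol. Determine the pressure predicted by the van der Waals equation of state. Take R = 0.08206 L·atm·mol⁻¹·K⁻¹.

P ≈ 56.29 atm

P = nRT/(V − nb) − a n²/V²
nRT/(V − nb) = (3.44)(0.08206)(657.7)/(3.375 − 3.44×0.02658) = 185.66/3.2836 = 56.542 atm
a n²/V² = (0.2387)(3.44)²/(3.375)² = 0.24798 atm
P = 56.542 − 0.24798 = 56.29 atm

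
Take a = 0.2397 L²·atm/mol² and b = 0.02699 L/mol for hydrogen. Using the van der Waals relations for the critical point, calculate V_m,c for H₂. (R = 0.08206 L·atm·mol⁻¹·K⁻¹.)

For a van der Waals gas, V_m,c = 3b.
V_m,c = 3×0.02699 = 0.08097 L/mol

V_m,c ≈ 0.08097 L/mol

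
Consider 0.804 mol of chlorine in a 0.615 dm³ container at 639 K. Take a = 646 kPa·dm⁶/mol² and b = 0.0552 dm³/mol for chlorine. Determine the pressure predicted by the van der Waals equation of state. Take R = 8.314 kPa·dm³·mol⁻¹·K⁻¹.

P = nRT/(V − nb) − a n²/V²
nRT/(V − nb) = (0.804)(8.314)(639)/(0.615 − 0.804×0.0552) = 4271.4/0.57062 = 7485.5 kPa
a n²/V² = (646)(0.804)²/(0.615)² = 1104.1 kPa
P = 7485.5 − 1104.1 = 6381 kPa

P ≈ 6381 kPa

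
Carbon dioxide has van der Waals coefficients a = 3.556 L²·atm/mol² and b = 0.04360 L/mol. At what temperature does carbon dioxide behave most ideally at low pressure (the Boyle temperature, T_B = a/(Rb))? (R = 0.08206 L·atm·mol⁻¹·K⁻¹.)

T_B ≈ 993.9 K

For a van der Waals gas the second virial coefficient B₂ = b − a/(RT) vanishes at T_B = a/(Rb).
T_B = 3.556/(0.08206×0.04360) = 3.556/0.0035778 = 993.9 K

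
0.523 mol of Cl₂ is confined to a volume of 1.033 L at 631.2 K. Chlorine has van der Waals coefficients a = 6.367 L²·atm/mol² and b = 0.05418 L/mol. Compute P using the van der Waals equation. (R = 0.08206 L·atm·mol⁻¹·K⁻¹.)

P = nRT/(V − nb) − a n²/V²
nRT/(V − nb) = (0.523)(0.08206)(631.2)/(1.033 − 0.523×0.05418) = 27.089/1.0047 = 26.962 atm
a n²/V² = (6.367)(0.523)²/(1.033)² = 1.6321 atm
P = 26.962 − 1.6321 = 25.33 atm

P ≈ 25.33 atm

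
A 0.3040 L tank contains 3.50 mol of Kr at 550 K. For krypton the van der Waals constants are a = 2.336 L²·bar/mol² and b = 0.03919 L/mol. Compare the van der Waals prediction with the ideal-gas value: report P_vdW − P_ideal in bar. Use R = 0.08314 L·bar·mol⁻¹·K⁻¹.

ΔP ≈ 123.2 bar

Ideal: P_ideal = nRT/V = (3.50)(0.08314)(550)/0.3040 = 526.462 bar
vdW: P = nRT/(V − nb) − a n²/V² = 160.045/0.166835 − 28.6160/0.0924160 = 959.301 − 309.643 = 649.658 bar
ΔP = 649.658 − 526.462 = 123.2 bar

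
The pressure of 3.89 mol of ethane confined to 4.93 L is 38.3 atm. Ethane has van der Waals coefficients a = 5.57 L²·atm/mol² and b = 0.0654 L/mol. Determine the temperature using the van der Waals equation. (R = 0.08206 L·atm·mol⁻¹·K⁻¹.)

T ≈ 611.8 K

T = (P + a n²/V²)(V − nb)/(nR)
P + a n²/V² = 38.3 + (5.57)(3.89)²/(4.93)² = 41.768 atm
V − nb = 4.93 − (3.89)(0.0654) = 4.6756 L
T = (41.768)(4.6756)/((3.89)(0.08206)) = 611.8 K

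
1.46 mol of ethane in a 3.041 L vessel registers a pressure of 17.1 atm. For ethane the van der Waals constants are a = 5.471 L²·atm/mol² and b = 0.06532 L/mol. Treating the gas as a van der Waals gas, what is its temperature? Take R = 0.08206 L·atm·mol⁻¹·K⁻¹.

T ≈ 451.4 K

T = (P + a n²/V²)(V − nb)/(nR)
P + a n²/V² = 17.1 + (5.471)(1.46)²/(3.041)² = 18.361 atm
V − nb = 3.041 − (1.46)(0.06532) = 2.9456 L
T = (18.361)(2.9456)/((1.46)(0.08206)) = 451.4 K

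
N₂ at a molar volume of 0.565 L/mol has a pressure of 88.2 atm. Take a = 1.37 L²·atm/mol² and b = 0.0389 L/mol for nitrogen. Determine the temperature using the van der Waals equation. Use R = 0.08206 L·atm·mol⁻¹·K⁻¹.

T = (P + a/V_m²)(V_m − b)/R
P + a/V_m² = 88.2 + 1.37/(0.565)² = 92.492 atm
V_m − b = 0.565 − 0.0389 = 0.52610 L/mol
T = (92.492)(0.52610)/0.08206 = 593.0 K

T ≈ 593.0 K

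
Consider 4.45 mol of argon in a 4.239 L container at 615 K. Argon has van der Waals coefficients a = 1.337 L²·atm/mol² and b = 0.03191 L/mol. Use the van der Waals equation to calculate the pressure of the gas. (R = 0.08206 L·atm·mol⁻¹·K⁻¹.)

P ≈ 53.34 atm

P = nRT/(V − nb) − a n²/V²
nRT/(V − nb) = (4.45)(0.08206)(615)/(4.239 − 4.45×0.03191) = 224.58/4.0970 = 54.816 atm
a n²/V² = (1.337)(4.45)²/(4.239)² = 1.4734 atm
P = 54.816 − 1.4734 = 53.34 atm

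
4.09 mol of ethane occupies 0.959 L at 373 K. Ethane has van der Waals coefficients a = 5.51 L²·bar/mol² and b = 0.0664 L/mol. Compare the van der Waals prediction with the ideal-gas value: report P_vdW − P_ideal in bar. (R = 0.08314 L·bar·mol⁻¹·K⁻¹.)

Ideal: P_ideal = nRT/V = (4.09)(0.08314)(373)/0.959 = 132.258 bar
vdW: P = nRT/(V − nb) − a n²/V² = 126.836/0.687424 − 92.1718/0.919681 = 184.509 − 100.221 = 84.288 bar
ΔP = 84.288 − 132.258 = -47.97 bar

ΔP ≈ -47.97 bar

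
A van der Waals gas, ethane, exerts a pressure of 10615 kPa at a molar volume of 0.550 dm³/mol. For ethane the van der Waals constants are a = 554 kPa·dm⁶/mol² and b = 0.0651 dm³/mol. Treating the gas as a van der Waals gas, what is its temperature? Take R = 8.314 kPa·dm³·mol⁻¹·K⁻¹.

T ≈ 725.9 K

T = (P + a/V_m²)(V_m − b)/R
P + a/V_m² = 10615 + 554/(0.550)² = 12446 kPa
V_m − b = 0.550 − 0.0651 = 0.48490 dm³/mol
T = (12446)(0.48490)/8.314 = 725.9 K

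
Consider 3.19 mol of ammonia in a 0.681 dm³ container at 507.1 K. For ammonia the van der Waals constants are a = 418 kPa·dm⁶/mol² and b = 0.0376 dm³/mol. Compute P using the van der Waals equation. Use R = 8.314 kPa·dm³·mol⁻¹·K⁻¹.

P ≈ 14799 kPa

P = nRT/(V − nb) − a n²/V²
nRT/(V − nb) = (3.19)(8.314)(507.1)/(0.681 − 3.19×0.0376) = 13449/0.56106 = 23971 kPa
a n²/V² = (418)(3.19)²/(0.681)² = 9172.0 kPa
P = 23971 − 9172.0 = 14799 kPa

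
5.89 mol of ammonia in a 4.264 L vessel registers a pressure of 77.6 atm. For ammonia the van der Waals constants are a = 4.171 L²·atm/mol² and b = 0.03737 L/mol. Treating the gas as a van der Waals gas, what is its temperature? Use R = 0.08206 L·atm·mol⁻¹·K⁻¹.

T ≈ 715.8 K

T = (P + a n²/V²)(V − nb)/(nR)
P + a n²/V² = 77.6 + (4.171)(5.89)²/(4.264)² = 85.559 atm
V − nb = 4.264 − (5.89)(0.03737) = 4.0439 L
T = (85.559)(4.0439)/((5.89)(0.08206)) = 715.8 K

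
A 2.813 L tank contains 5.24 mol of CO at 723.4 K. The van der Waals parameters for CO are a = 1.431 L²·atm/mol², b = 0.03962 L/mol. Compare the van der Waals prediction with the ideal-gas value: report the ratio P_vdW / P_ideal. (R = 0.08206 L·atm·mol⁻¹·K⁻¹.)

P_vdW / P_ideal ≈ 1.035

Ideal: P_ideal = nRT/V = (5.24)(0.08206)(723.4)/2.813 = 110.579 atm
vdW: P = nRT/(V − nb) − a n²/V² = 311.058/2.60539 − 39.2918/7.91297 = 119.390 − 4.96549 = 114.425 atm
Ratio = 114.425/110.579 = 1.035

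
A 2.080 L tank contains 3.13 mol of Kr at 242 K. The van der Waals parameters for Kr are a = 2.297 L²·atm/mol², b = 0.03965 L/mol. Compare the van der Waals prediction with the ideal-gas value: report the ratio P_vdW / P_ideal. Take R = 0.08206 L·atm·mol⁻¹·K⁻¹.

P_vdW / P_ideal ≈ 0.8894

Ideal: P_ideal = nRT/V = (3.13)(0.08206)(242)/2.080 = 29.8833 atm
vdW: P = nRT/(V − nb) − a n²/V² = 62.1572/1.95590 − 22.5035/4.32640 = 31.7793 − 5.20144 = 26.5779 atm
Ratio = 26.5779/29.8833 = 0.8894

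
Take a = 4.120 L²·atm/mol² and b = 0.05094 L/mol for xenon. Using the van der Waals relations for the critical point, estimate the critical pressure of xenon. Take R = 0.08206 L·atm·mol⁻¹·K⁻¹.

P_c ≈ 58.81 atm

For a van der Waals gas, P_c = a/(27b²).
P_c = 4.120/(27×(0.05094)²) = 4.120/0.070062 = 58.81 atm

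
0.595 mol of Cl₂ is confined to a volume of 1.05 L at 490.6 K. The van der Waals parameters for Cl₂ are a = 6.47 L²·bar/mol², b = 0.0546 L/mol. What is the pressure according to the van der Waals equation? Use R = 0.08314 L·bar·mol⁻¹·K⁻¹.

P ≈ 21.77 bar

P = nRT/(V − nb) − a n²/V²
nRT/(V − nb) = (0.595)(0.08314)(490.6)/(1.05 − 0.595×0.0546) = 24.269/1.0175 = 23.852 bar
a n²/V² = (6.47)(0.595)²/(1.05)² = 2.0776 bar
P = 23.852 − 2.0776 = 21.77 bar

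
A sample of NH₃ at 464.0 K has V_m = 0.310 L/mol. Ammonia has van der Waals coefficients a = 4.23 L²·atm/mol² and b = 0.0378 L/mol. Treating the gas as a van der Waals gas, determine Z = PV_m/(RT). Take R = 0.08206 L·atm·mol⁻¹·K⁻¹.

Z ≈ 0.7805

P = RT/(V_m − b) − a/V_m² = (0.08206)(464.0)/(0.310 − 0.0378) − 4.23/(0.310)²
  = 38.076/0.27220 − 44.017 = 139.88 − 44.017 = 95.86 atm
Z = PV_m/(RT) = (95.86)(0.310)/((0.08206)(464.0)) = 29.717/38.076 = 0.7805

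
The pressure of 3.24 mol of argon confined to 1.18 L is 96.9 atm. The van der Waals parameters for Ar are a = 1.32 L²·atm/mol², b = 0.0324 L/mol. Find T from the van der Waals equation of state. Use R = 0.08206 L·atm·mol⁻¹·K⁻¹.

T ≈ 432.0 K

T = (P + a n²/V²)(V − nb)/(nR)
P + a n²/V² = 96.9 + (1.32)(3.24)²/(1.18)² = 106.85 atm
V − nb = 1.18 − (3.24)(0.0324) = 1.0750 L
T = (106.85)(1.0750)/((3.24)(0.08206)) = 432.0 K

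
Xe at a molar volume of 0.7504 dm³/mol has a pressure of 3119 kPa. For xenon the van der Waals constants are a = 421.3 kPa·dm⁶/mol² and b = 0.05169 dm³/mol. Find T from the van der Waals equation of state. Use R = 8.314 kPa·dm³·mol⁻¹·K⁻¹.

T = (P + a/V_m²)(V_m − b)/R
P + a/V_m² = 3119 + 421.3/(0.7504)² = 3867.2 kPa
V_m − b = 0.7504 − 0.05169 = 0.69871 dm³/mol
T = (3867.2)(0.69871)/8.314 = 325.0 K

T ≈ 325.0 K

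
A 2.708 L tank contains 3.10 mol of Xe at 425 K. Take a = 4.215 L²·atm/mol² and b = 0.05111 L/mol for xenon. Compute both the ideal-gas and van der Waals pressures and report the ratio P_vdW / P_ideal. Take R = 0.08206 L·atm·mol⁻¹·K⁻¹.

Ideal: P_ideal = nRT/V = (3.10)(0.08206)(425)/2.708 = 39.9239 atm
vdW: P = nRT/(V − nb) − a n²/V² = 108.114/2.54956 − 40.5062/7.33326 = 42.4050 − 5.52363 = 36.8814 atm
Ratio = 36.8814/39.9239 = 0.9238

P_vdW / P_ideal ≈ 0.9238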